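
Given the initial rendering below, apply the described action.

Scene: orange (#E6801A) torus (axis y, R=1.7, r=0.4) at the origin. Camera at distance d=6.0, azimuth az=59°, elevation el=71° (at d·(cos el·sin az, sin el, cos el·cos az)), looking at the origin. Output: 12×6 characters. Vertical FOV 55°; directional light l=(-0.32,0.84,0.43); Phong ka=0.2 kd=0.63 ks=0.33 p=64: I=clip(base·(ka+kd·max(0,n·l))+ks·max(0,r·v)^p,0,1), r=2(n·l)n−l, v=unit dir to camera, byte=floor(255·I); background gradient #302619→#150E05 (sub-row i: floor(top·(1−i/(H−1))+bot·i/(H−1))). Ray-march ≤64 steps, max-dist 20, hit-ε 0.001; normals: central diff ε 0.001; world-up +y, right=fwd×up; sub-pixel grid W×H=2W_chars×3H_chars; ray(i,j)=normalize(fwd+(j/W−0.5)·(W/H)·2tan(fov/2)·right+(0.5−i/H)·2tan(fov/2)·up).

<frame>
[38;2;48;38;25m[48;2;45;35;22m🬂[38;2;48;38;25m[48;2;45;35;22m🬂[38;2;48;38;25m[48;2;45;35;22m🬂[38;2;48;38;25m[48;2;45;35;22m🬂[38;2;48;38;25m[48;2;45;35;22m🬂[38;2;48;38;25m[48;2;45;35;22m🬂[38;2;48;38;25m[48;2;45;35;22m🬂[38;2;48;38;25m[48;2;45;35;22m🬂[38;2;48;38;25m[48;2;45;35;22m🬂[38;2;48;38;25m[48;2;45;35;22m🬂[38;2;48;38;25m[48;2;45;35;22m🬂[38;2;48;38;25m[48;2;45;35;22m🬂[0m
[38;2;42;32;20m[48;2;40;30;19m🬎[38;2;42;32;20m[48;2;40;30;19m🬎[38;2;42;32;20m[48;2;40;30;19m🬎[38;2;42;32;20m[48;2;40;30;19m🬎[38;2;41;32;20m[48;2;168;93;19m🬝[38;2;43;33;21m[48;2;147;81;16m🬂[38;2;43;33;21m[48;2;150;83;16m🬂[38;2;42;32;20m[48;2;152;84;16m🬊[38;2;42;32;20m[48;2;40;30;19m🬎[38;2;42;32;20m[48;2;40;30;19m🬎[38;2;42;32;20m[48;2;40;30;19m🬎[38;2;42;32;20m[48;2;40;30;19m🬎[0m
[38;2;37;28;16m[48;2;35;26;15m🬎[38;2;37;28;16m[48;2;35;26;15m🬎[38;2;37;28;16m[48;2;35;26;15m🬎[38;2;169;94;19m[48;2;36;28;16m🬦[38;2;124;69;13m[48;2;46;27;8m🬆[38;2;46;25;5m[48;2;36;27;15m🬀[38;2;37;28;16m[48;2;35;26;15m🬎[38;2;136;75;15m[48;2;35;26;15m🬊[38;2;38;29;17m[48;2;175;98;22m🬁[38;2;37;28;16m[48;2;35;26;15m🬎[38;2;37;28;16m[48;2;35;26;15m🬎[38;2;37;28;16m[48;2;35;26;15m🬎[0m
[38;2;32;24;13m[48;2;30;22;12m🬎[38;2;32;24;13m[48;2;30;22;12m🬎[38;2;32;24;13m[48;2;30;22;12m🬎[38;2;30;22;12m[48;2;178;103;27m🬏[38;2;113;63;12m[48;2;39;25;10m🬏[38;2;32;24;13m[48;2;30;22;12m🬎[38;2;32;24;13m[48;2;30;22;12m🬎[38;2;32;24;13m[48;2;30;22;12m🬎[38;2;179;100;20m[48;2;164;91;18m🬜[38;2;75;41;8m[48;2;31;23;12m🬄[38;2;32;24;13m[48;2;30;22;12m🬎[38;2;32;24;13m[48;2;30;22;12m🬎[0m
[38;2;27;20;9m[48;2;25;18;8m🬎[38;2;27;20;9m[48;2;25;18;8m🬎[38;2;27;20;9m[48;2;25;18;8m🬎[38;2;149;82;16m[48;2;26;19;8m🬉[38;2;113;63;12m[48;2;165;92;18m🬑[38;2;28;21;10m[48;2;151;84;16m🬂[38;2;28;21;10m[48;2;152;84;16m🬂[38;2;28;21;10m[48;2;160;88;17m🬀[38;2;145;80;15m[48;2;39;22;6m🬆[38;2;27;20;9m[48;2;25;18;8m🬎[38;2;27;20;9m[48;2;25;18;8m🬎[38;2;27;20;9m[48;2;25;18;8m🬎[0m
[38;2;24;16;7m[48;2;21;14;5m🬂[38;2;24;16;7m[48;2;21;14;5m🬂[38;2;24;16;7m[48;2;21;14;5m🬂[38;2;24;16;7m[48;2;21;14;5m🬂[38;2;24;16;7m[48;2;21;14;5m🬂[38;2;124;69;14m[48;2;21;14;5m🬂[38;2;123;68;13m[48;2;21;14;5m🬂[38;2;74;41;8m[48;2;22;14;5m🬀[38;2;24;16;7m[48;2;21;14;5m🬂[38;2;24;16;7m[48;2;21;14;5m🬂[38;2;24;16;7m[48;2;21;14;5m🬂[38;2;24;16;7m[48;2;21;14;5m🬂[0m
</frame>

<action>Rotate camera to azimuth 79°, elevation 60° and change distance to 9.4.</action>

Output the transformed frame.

<frame>
[38;2;48;38;25m[48;2;45;35;22m🬂[38;2;48;38;25m[48;2;45;35;22m🬂[38;2;48;38;25m[48;2;45;35;22m🬂[38;2;48;38;25m[48;2;45;35;22m🬂[38;2;48;38;25m[48;2;45;35;22m🬂[38;2;48;38;25m[48;2;45;35;22m🬂[38;2;48;38;25m[48;2;45;35;22m🬂[38;2;48;38;25m[48;2;45;35;22m🬂[38;2;48;38;25m[48;2;45;35;22m🬂[38;2;48;38;25m[48;2;45;35;22m🬂[38;2;48;38;25m[48;2;45;35;22m🬂[38;2;48;38;25m[48;2;45;35;22m🬂[0m
[38;2;42;32;20m[48;2;40;30;19m🬎[38;2;42;32;20m[48;2;40;30;19m🬎[38;2;42;32;20m[48;2;40;30;19m🬎[38;2;42;32;20m[48;2;40;30;19m🬎[38;2;42;32;20m[48;2;40;30;19m🬎[38;2;42;32;20m[48;2;40;30;19m🬎[38;2;42;32;20m[48;2;40;30;19m🬎[38;2;42;32;20m[48;2;40;30;19m🬎[38;2;42;32;20m[48;2;40;30;19m🬎[38;2;42;32;20m[48;2;40;30;19m🬎[38;2;42;32;20m[48;2;40;30;19m🬎[38;2;42;32;20m[48;2;40;30;19m🬎[0m
[38;2;37;28;16m[48;2;35;26;15m🬎[38;2;37;28;16m[48;2;35;26;15m🬎[38;2;37;28;16m[48;2;35;26;15m🬎[38;2;37;28;16m[48;2;35;26;15m🬎[38;2;36;28;16m[48;2;157;87;17m🬝[38;2;153;85;17m[48;2;41;26;10m🬅[38;2;164;91;18m[48;2;53;33;11m🬂[38;2;183;107;31m[48;2;50;33;15m🬢[38;2;37;28;16m[48;2;35;26;15m🬎[38;2;37;28;16m[48;2;35;26;15m🬎[38;2;37;28;16m[48;2;35;26;15m🬎[38;2;37;28;16m[48;2;35;26;15m🬎[0m
[38;2;32;24;13m[48;2;30;22;12m🬎[38;2;32;24;13m[48;2;30;22;12m🬎[38;2;32;24;13m[48;2;30;22;12m🬎[38;2;32;24;13m[48;2;30;22;12m🬎[38;2;155;86;17m[48;2;31;23;13m▐[38;2;32;24;13m[48;2;141;78;15m🬎[38;2;32;23;13m[48;2;160;89;18m🬝[38;2;174;97;19m[48;2;50;31;12m🬘[38;2;32;24;13m[48;2;30;22;12m🬎[38;2;32;24;13m[48;2;30;22;12m🬎[38;2;32;24;13m[48;2;30;22;12m🬎[38;2;32;24;13m[48;2;30;22;12m🬎[0m
[38;2;27;20;9m[48;2;25;18;8m🬎[38;2;27;20;9m[48;2;25;18;8m🬎[38;2;27;20;9m[48;2;25;18;8m🬎[38;2;27;20;9m[48;2;25;18;8m🬎[38;2;27;20;9m[48;2;25;18;8m🬎[38;2;129;72;14m[48;2;26;18;8m🬂[38;2;136;75;15m[48;2;26;18;8m🬂[38;2;60;33;6m[48;2;26;19;8m🬀[38;2;27;20;9m[48;2;25;18;8m🬎[38;2;27;20;9m[48;2;25;18;8m🬎[38;2;27;20;9m[48;2;25;18;8m🬎[38;2;27;20;9m[48;2;25;18;8m🬎[0m
[38;2;24;16;7m[48;2;21;14;5m🬂[38;2;24;16;7m[48;2;21;14;5m🬂[38;2;24;16;7m[48;2;21;14;5m🬂[38;2;24;16;7m[48;2;21;14;5m🬂[38;2;24;16;7m[48;2;21;14;5m🬂[38;2;24;16;7m[48;2;21;14;5m🬂[38;2;24;16;7m[48;2;21;14;5m🬂[38;2;24;16;7m[48;2;21;14;5m🬂[38;2;24;16;7m[48;2;21;14;5m🬂[38;2;24;16;7m[48;2;21;14;5m🬂[38;2;24;16;7m[48;2;21;14;5m🬂[38;2;24;16;7m[48;2;21;14;5m🬂[0m
</frame>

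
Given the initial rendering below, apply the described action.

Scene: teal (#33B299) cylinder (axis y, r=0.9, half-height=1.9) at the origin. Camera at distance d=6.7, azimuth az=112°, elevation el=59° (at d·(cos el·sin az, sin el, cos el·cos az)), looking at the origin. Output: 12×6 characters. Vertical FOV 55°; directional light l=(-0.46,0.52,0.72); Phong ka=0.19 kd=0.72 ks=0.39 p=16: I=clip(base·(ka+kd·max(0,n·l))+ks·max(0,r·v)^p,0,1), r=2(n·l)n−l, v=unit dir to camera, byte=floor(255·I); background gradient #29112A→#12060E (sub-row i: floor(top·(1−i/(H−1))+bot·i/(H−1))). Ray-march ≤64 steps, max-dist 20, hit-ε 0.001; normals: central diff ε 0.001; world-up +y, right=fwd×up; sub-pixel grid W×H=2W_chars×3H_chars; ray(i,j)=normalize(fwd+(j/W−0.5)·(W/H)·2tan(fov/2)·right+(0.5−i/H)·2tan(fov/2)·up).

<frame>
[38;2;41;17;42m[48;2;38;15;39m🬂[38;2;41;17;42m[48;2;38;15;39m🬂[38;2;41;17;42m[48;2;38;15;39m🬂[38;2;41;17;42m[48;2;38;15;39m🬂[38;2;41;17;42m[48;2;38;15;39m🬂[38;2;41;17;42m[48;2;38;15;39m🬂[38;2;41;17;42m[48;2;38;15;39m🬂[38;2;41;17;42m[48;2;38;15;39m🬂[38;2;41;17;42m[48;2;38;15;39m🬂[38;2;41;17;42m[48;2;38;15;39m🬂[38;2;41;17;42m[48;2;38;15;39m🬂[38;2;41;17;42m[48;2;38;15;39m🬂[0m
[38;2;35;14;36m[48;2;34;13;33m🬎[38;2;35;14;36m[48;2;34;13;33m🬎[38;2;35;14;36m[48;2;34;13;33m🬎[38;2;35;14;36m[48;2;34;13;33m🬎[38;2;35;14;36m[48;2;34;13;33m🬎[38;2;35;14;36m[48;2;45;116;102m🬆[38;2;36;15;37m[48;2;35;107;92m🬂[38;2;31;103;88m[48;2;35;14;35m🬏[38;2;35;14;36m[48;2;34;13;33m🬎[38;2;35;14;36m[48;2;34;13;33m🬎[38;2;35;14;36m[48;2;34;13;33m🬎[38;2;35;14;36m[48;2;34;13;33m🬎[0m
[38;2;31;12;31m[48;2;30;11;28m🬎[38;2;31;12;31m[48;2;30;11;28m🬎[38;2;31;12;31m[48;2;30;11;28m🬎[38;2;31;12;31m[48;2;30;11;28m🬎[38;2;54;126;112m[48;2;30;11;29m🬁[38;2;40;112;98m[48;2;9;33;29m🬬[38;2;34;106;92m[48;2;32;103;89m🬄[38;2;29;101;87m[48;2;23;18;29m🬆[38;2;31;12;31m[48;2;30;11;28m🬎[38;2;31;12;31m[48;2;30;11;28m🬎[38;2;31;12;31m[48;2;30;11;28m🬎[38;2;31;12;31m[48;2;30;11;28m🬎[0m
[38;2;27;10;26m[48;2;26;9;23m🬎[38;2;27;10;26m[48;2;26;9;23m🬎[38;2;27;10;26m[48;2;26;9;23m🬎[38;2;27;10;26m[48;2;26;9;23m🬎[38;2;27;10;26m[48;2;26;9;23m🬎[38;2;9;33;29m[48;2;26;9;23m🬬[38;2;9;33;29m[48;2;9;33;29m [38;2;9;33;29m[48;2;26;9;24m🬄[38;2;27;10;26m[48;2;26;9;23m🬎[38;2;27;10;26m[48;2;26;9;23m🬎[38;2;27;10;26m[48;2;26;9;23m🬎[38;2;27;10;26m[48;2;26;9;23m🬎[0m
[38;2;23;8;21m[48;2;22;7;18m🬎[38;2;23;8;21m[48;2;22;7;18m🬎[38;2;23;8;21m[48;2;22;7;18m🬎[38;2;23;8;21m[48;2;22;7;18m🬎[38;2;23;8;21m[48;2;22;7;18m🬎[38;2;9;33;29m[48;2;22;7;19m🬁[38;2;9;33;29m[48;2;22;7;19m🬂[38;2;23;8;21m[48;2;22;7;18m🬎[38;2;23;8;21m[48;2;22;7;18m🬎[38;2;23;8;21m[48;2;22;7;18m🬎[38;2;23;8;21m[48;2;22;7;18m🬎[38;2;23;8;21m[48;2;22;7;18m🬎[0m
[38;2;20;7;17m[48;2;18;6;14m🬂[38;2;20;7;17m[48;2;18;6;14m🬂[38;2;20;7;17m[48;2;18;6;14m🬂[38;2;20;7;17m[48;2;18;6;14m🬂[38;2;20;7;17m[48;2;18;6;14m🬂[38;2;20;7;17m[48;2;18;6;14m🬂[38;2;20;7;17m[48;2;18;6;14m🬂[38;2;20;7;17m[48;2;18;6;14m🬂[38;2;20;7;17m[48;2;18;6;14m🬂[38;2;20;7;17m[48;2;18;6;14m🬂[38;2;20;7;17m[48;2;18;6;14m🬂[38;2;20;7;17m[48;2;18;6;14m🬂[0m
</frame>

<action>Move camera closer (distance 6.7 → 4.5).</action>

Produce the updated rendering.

<frame>
[38;2;41;17;42m[48;2;38;15;39m🬂[38;2;41;17;42m[48;2;38;15;39m🬂[38;2;41;17;42m[48;2;38;15;39m🬂[38;2;41;17;42m[48;2;38;15;39m🬂[38;2;40;16;41m[48;2;66;138;124m🬆[38;2;41;17;42m[48;2;47;119;105m🬀[38;2;34;106;92m[48;2;38;110;96m▐[38;2;41;17;42m[48;2;31;102;88m🬂[38;2;29;101;87m[48;2;39;16;40m🬏[38;2;41;17;42m[48;2;38;15;39m🬂[38;2;41;17;42m[48;2;38;15;39m🬂[38;2;41;17;42m[48;2;38;15;39m🬂[0m
[38;2;35;14;36m[48;2;34;13;33m🬎[38;2;35;14;36m[48;2;34;13;33m🬎[38;2;35;14;36m[48;2;34;13;33m🬎[38;2;84;155;141m[48;2;35;14;35m▐[38;2;72;143;129m[48;2;61;132;118m▌[38;2;51;123;108m[48;2;43;115;101m▌[38;2;38;109;95m[48;2;33;105;91m▌[38;2;31;103;88m[48;2;30;101;87m▌[38;2;29;101;86m[48;2;29;100;86m▌[38;2;35;14;36m[48;2;34;13;33m🬎[38;2;35;14;36m[48;2;34;13;33m🬎[38;2;35;14;36m[48;2;34;13;33m🬎[0m
[38;2;31;12;31m[48;2;30;11;28m🬎[38;2;31;12;31m[48;2;30;11;28m🬎[38;2;31;12;31m[48;2;30;11;28m🬎[38;2;31;12;31m[48;2;30;11;28m🬎[38;2;59;130;116m[48;2;9;33;29m🬂[38;2;41;113;99m[48;2;9;33;29m🬎[38;2;33;105;91m[48;2;9;33;29m🬎[38;2;29;101;87m[48;2;9;33;29m🬆[38;2;29;100;86m[48;2;22;20;29m🬀[38;2;31;12;31m[48;2;30;11;28m🬎[38;2;31;12;31m[48;2;30;11;28m🬎[38;2;31;12;31m[48;2;30;11;28m🬎[0m
[38;2;27;10;26m[48;2;26;9;23m🬎[38;2;27;10;26m[48;2;26;9;23m🬎[38;2;27;10;26m[48;2;26;9;23m🬎[38;2;27;10;26m[48;2;26;9;23m🬎[38;2;27;10;25m[48;2;10;36;31m▌[38;2;9;33;29m[48;2;9;33;29m [38;2;9;33;29m[48;2;9;33;29m [38;2;9;33;29m[48;2;9;33;29m [38;2;27;10;26m[48;2;26;9;23m🬎[38;2;27;10;26m[48;2;26;9;23m🬎[38;2;27;10;26m[48;2;26;9;23m🬎[38;2;27;10;26m[48;2;26;9;23m🬎[0m
[38;2;23;8;21m[48;2;22;7;18m🬎[38;2;23;8;21m[48;2;22;7;18m🬎[38;2;23;8;21m[48;2;22;7;18m🬎[38;2;23;8;21m[48;2;22;7;18m🬎[38;2;23;8;21m[48;2;22;7;18m🬎[38;2;9;33;29m[48;2;22;7;18m🬬[38;2;9;33;29m[48;2;9;33;29m [38;2;9;33;29m[48;2;22;7;19m🬄[38;2;23;8;21m[48;2;22;7;18m🬎[38;2;23;8;21m[48;2;22;7;18m🬎[38;2;23;8;21m[48;2;22;7;18m🬎[38;2;23;8;21m[48;2;22;7;18m🬎[0m
[38;2;20;7;17m[48;2;18;6;14m🬂[38;2;20;7;17m[48;2;18;6;14m🬂[38;2;20;7;17m[48;2;18;6;14m🬂[38;2;20;7;17m[48;2;18;6;14m🬂[38;2;20;7;17m[48;2;18;6;14m🬂[38;2;20;7;17m[48;2;18;6;14m🬂[38;2;20;7;17m[48;2;18;6;14m🬂[38;2;20;7;17m[48;2;18;6;14m🬂[38;2;20;7;17m[48;2;18;6;14m🬂[38;2;20;7;17m[48;2;18;6;14m🬂[38;2;20;7;17m[48;2;18;6;14m🬂[38;2;20;7;17m[48;2;18;6;14m🬂[0m
</frame>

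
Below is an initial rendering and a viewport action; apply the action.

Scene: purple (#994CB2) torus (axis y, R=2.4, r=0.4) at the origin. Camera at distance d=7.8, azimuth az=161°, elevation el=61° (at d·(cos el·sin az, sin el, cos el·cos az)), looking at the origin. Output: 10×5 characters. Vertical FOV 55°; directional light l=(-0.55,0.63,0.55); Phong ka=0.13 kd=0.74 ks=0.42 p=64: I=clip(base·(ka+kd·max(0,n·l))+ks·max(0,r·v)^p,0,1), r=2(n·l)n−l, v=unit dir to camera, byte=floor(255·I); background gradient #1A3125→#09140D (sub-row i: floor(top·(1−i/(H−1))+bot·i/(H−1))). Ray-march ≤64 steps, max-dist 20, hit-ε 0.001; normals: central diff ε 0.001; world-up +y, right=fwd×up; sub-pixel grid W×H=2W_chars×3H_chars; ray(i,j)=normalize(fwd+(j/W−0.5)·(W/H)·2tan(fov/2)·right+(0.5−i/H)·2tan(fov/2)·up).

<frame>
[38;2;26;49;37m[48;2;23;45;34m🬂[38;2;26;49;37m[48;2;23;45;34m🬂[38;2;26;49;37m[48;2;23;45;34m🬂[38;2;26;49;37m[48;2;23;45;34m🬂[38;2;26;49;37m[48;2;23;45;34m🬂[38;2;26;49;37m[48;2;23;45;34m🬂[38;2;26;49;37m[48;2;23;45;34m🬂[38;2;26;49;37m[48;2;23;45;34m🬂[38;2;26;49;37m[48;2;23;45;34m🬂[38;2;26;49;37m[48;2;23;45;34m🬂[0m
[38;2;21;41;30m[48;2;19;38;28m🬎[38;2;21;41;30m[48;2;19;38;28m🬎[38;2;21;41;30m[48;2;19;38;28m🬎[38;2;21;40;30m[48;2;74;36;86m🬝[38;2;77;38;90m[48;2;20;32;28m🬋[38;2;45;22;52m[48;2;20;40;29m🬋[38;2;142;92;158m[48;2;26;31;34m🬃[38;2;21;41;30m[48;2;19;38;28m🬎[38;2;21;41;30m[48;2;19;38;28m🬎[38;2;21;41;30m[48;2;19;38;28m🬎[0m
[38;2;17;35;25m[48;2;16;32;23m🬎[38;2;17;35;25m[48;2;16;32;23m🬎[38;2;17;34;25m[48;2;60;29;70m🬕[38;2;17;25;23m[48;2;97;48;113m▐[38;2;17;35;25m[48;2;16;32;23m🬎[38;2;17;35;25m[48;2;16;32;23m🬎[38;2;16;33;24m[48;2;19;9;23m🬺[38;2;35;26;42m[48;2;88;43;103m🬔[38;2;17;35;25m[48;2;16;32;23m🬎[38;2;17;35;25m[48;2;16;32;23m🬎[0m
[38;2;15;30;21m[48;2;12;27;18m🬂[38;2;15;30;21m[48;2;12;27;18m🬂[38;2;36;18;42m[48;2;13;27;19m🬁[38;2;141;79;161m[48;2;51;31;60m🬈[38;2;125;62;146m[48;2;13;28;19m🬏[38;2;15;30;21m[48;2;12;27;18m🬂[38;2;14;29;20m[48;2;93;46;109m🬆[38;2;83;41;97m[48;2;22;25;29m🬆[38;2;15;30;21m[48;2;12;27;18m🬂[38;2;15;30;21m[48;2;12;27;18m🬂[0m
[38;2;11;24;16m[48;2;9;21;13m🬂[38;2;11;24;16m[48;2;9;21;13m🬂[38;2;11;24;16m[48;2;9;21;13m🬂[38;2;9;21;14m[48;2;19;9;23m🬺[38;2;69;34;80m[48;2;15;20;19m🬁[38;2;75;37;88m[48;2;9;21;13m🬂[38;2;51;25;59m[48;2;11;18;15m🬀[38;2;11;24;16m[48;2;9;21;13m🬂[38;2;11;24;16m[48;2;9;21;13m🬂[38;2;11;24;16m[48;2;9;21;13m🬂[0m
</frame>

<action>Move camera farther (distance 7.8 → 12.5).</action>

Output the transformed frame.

<frame>
[38;2;26;49;37m[48;2;23;45;34m🬂[38;2;26;49;37m[48;2;23;45;34m🬂[38;2;26;49;37m[48;2;23;45;34m🬂[38;2;26;49;37m[48;2;23;45;34m🬂[38;2;26;49;37m[48;2;23;45;34m🬂[38;2;26;49;37m[48;2;23;45;34m🬂[38;2;26;49;37m[48;2;23;45;34m🬂[38;2;26;49;37m[48;2;23;45;34m🬂[38;2;26;49;37m[48;2;23;45;34m🬂[38;2;26;49;37m[48;2;23;45;34m🬂[0m
[38;2;21;41;30m[48;2;19;38;28m🬎[38;2;21;41;30m[48;2;19;38;28m🬎[38;2;21;41;30m[48;2;19;38;28m🬎[38;2;21;41;30m[48;2;19;38;28m🬎[38;2;21;40;30m[48;2;113;56;131m🬝[38;2;21;41;30m[48;2;114;57;133m🬎[38;2;21;41;30m[48;2;19;38;28m🬎[38;2;21;41;30m[48;2;19;38;28m🬎[38;2;21;41;30m[48;2;19;38;28m🬎[38;2;21;41;30m[48;2;19;38;28m🬎[0m
[38;2;17;35;25m[48;2;16;32;23m🬎[38;2;17;35;25m[48;2;16;32;23m🬎[38;2;17;35;25m[48;2;16;32;23m🬎[38;2;65;32;76m[48;2;17;34;25m🬦[38;2;76;37;88m[48;2;16;33;24m🬀[38;2;17;35;25m[48;2;16;32;23m🬎[38;2;97;48;114m[48;2;24;31;32m🬦[38;2;17;35;25m[48;2;16;32;23m🬎[38;2;17;35;25m[48;2;16;32;23m🬎[38;2;17;35;25m[48;2;16;32;23m🬎[0m
[38;2;15;30;21m[48;2;12;27;18m🬂[38;2;15;30;21m[48;2;12;27;18m🬂[38;2;15;30;21m[48;2;12;27;18m🬂[38;2;15;30;21m[48;2;12;27;18m🬂[38;2;135;74;154m[48;2;24;24;30m🬀[38;2;80;39;93m[48;2;13;28;19m🬋[38;2;96;47;111m[48;2;14;23;19m🬀[38;2;15;30;21m[48;2;12;27;18m🬂[38;2;15;30;21m[48;2;12;27;18m🬂[38;2;15;30;21m[48;2;12;27;18m🬂[0m
[38;2;11;24;16m[48;2;9;21;13m🬂[38;2;11;24;16m[48;2;9;21;13m🬂[38;2;11;24;16m[48;2;9;21;13m🬂[38;2;11;24;16m[48;2;9;21;13m🬂[38;2;11;24;16m[48;2;9;21;13m🬂[38;2;11;24;16m[48;2;9;21;13m🬂[38;2;11;24;16m[48;2;9;21;13m🬂[38;2;11;24;16m[48;2;9;21;13m🬂[38;2;11;24;16m[48;2;9;21;13m🬂[38;2;11;24;16m[48;2;9;21;13m🬂[0m
</frame>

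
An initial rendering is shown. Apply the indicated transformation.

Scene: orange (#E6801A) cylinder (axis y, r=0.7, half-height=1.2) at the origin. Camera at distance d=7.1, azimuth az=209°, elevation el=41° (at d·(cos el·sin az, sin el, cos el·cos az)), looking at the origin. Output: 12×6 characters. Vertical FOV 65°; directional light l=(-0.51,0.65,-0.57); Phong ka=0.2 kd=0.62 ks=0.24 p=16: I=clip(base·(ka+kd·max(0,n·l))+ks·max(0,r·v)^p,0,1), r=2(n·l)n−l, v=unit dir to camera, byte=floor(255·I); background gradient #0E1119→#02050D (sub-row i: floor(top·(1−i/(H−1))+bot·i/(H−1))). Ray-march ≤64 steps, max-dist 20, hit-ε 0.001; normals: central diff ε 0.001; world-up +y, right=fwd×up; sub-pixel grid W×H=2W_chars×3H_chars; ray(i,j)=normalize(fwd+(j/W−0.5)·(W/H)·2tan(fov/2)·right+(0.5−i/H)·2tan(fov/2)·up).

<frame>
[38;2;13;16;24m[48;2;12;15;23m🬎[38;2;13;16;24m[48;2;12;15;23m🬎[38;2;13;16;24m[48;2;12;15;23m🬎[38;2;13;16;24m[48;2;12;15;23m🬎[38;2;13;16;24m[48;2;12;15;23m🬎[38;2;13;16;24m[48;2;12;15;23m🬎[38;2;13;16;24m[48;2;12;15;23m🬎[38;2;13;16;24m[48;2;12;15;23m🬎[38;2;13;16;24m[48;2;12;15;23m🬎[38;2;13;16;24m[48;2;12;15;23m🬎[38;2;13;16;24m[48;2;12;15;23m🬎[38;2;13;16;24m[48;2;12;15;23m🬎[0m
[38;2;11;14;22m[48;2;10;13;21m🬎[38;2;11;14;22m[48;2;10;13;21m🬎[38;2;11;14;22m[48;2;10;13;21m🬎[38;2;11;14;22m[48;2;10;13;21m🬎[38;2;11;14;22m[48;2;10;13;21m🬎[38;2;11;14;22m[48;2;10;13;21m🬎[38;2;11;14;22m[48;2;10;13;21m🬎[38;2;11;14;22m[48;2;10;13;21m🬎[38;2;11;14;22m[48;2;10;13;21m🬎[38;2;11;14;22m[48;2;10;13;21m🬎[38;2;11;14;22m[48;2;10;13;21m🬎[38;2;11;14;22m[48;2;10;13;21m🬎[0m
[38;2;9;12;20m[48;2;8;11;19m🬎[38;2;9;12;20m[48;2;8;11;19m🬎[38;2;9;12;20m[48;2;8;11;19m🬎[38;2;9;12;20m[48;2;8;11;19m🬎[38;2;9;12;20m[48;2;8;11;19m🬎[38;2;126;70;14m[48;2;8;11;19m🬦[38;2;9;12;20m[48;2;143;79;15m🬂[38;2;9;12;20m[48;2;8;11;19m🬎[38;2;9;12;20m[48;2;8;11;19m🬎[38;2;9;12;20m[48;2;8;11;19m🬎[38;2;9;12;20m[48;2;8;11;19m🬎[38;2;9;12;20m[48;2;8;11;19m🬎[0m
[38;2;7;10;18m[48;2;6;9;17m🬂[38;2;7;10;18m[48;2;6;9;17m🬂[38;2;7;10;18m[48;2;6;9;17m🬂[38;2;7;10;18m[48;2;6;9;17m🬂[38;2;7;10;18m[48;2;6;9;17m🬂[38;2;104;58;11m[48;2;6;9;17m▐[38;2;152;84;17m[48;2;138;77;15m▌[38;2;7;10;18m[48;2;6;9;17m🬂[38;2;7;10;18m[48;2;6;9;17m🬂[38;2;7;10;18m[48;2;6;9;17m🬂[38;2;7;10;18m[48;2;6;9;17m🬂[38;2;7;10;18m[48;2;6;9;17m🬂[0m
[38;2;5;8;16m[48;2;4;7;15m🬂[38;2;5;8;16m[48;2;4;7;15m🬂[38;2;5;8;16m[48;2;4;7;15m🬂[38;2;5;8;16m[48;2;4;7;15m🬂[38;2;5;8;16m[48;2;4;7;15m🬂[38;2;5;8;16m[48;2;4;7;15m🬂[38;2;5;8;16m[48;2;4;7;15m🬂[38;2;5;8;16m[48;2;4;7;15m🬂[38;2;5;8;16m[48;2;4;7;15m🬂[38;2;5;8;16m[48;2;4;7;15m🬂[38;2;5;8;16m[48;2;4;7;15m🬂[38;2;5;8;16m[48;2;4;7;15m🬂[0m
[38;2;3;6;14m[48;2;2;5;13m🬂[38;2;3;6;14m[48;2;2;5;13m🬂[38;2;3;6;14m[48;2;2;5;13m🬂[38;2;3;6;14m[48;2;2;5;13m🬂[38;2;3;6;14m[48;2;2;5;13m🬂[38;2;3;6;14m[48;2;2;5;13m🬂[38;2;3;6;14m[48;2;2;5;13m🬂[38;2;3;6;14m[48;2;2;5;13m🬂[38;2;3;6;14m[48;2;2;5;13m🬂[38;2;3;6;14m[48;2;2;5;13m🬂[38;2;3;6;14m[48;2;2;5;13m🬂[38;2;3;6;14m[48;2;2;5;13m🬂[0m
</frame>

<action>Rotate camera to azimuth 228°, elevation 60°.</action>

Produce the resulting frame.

<frame>
[38;2;13;16;24m[48;2;12;15;23m🬎[38;2;13;16;24m[48;2;12;15;23m🬎[38;2;13;16;24m[48;2;12;15;23m🬎[38;2;13;16;24m[48;2;12;15;23m🬎[38;2;13;16;24m[48;2;12;15;23m🬎[38;2;13;16;24m[48;2;12;15;23m🬎[38;2;13;16;24m[48;2;12;15;23m🬎[38;2;13;16;24m[48;2;12;15;23m🬎[38;2;13;16;24m[48;2;12;15;23m🬎[38;2;13;16;24m[48;2;12;15;23m🬎[38;2;13;16;24m[48;2;12;15;23m🬎[38;2;13;16;24m[48;2;12;15;23m🬎[0m
[38;2;11;14;22m[48;2;10;13;21m🬎[38;2;11;14;22m[48;2;10;13;21m🬎[38;2;11;14;22m[48;2;10;13;21m🬎[38;2;11;14;22m[48;2;10;13;21m🬎[38;2;11;14;22m[48;2;10;13;21m🬎[38;2;11;14;22m[48;2;10;13;21m🬎[38;2;11;14;22m[48;2;10;13;21m🬎[38;2;11;14;22m[48;2;10;13;21m🬎[38;2;11;14;22m[48;2;10;13;21m🬎[38;2;11;14;22m[48;2;10;13;21m🬎[38;2;11;14;22m[48;2;10;13;21m🬎[38;2;11;14;22m[48;2;10;13;21m🬎[0m
[38;2;9;12;20m[48;2;8;11;19m🬎[38;2;9;12;20m[48;2;8;11;19m🬎[38;2;9;12;20m[48;2;8;11;19m🬎[38;2;9;12;20m[48;2;8;11;19m🬎[38;2;9;12;20m[48;2;8;11;19m🬎[38;2;138;77;15m[48;2;8;11;19m🬦[38;2;9;12;20m[48;2;138;77;15m🬂[38;2;9;12;20m[48;2;8;11;19m🬎[38;2;9;12;20m[48;2;8;11;19m🬎[38;2;9;12;20m[48;2;8;11;19m🬎[38;2;9;12;20m[48;2;8;11;19m🬎[38;2;9;12;20m[48;2;8;11;19m🬎[0m
[38;2;7;10;18m[48;2;6;9;17m🬂[38;2;7;10;18m[48;2;6;9;17m🬂[38;2;7;10;18m[48;2;6;9;17m🬂[38;2;7;10;18m[48;2;6;9;17m🬂[38;2;7;10;18m[48;2;6;9;17m🬂[38;2;135;75;14m[48;2;6;9;17m🬉[38;2;137;75;15m[48;2;6;9;17m🬝[38;2;7;10;18m[48;2;6;9;17m🬂[38;2;7;10;18m[48;2;6;9;17m🬂[38;2;7;10;18m[48;2;6;9;17m🬂[38;2;7;10;18m[48;2;6;9;17m🬂[38;2;7;10;18m[48;2;6;9;17m🬂[0m
[38;2;5;8;16m[48;2;4;7;15m🬂[38;2;5;8;16m[48;2;4;7;15m🬂[38;2;5;8;16m[48;2;4;7;15m🬂[38;2;5;8;16m[48;2;4;7;15m🬂[38;2;5;8;16m[48;2;4;7;15m🬂[38;2;5;8;16m[48;2;4;7;15m🬂[38;2;5;8;16m[48;2;4;7;15m🬂[38;2;5;8;16m[48;2;4;7;15m🬂[38;2;5;8;16m[48;2;4;7;15m🬂[38;2;5;8;16m[48;2;4;7;15m🬂[38;2;5;8;16m[48;2;4;7;15m🬂[38;2;5;8;16m[48;2;4;7;15m🬂[0m
[38;2;3;6;14m[48;2;2;5;13m🬂[38;2;3;6;14m[48;2;2;5;13m🬂[38;2;3;6;14m[48;2;2;5;13m🬂[38;2;3;6;14m[48;2;2;5;13m🬂[38;2;3;6;14m[48;2;2;5;13m🬂[38;2;3;6;14m[48;2;2;5;13m🬂[38;2;3;6;14m[48;2;2;5;13m🬂[38;2;3;6;14m[48;2;2;5;13m🬂[38;2;3;6;14m[48;2;2;5;13m🬂[38;2;3;6;14m[48;2;2;5;13m🬂[38;2;3;6;14m[48;2;2;5;13m🬂[38;2;3;6;14m[48;2;2;5;13m🬂[0m
</frame>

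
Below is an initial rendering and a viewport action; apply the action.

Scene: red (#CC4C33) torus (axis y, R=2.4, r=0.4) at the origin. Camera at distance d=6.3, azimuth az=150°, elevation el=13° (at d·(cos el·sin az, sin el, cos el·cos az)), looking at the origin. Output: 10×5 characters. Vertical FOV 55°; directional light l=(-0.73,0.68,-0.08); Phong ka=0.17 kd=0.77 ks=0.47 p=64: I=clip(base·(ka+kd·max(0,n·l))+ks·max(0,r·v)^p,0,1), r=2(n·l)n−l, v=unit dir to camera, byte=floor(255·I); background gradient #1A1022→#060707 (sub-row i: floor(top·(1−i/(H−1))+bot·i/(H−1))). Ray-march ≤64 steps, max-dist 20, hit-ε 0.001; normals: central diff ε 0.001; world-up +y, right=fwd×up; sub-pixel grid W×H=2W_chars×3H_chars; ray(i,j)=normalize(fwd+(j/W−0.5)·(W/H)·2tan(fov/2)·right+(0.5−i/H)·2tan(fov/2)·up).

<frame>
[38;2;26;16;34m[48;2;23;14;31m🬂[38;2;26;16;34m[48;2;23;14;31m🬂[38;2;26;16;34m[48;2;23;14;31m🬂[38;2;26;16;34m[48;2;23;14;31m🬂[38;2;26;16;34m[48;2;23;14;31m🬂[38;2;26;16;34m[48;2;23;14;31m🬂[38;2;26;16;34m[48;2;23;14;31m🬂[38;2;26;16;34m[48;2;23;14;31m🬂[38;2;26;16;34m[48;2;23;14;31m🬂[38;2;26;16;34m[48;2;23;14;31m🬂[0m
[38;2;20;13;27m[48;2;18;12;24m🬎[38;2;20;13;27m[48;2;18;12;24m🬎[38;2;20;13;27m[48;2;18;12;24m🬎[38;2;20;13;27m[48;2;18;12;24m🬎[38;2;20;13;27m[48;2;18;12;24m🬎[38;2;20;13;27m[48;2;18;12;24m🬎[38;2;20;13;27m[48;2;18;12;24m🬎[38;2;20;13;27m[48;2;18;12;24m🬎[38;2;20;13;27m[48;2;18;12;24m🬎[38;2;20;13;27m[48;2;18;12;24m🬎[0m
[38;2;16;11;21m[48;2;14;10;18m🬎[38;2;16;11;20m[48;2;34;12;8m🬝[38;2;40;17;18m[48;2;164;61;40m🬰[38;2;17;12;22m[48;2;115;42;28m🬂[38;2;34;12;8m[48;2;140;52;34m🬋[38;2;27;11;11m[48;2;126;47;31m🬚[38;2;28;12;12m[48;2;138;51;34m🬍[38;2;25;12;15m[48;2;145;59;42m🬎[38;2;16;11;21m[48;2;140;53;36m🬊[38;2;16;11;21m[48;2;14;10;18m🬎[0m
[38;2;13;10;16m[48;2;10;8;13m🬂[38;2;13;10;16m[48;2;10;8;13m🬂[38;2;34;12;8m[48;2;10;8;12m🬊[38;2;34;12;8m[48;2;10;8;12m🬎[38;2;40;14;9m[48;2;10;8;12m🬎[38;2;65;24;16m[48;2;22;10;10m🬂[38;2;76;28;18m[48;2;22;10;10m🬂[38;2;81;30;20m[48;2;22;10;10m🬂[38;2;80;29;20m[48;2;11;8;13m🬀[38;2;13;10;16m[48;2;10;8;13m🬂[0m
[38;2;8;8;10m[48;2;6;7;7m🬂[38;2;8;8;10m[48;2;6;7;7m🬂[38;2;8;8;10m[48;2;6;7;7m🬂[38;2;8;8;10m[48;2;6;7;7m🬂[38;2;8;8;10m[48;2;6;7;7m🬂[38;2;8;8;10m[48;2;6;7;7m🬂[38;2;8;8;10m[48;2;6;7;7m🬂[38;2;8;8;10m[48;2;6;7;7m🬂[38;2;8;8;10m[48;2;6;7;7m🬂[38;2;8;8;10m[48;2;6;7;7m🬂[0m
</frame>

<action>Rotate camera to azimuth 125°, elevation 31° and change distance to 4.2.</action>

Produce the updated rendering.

<frame>
[38;2;26;16;34m[48;2;23;14;31m🬂[38;2;26;16;34m[48;2;23;14;31m🬂[38;2;26;16;34m[48;2;23;14;31m🬂[38;2;26;16;34m[48;2;23;14;31m🬂[38;2;26;16;34m[48;2;23;14;31m🬂[38;2;26;16;34m[48;2;23;14;31m🬂[38;2;26;16;34m[48;2;23;14;31m🬂[38;2;26;16;34m[48;2;23;14;31m🬂[38;2;26;16;34m[48;2;23;14;31m🬂[38;2;26;16;34m[48;2;23;14;31m🬂[0m
[38;2;20;13;27m[48;2;18;12;24m🬎[38;2;20;13;27m[48;2;18;12;24m🬎[38;2;20;13;27m[48;2;141;56;39m🬎[38;2;26;14;23m[48;2;112;41;27m🬥[38;2;27;13;18m[48;2;107;39;26m🬰[38;2;27;13;18m[48;2;85;31;21m🬰[38;2;27;13;18m[48;2;115;43;28m🬰[38;2;20;13;27m[48;2;38;13;9m🬎[38;2;100;37;25m[48;2;20;13;26m🬏[38;2;20;13;27m[48;2;18;12;24m🬎[0m
[38;2;16;11;21m[48;2;156;58;38m🬆[38;2;184;79;59m[48;2;128;47;32m🬔[38;2;122;45;30m[48;2;32;15;17m🬀[38;2;34;12;8m[48;2;15;10;19m🬀[38;2;16;11;21m[48;2;14;10;18m🬎[38;2;16;11;21m[48;2;14;10;18m🬎[38;2;16;11;21m[48;2;14;10;18m🬎[38;2;34;12;8m[48;2;15;10;19m🬂[38;2;60;22;15m[48;2;30;11;10m🬁[38;2;48;19;17m[48;2;123;47;33m🬔[0m
[38;2;166;61;41m[48;2;132;49;32m▐[38;2;184;68;45m[48;2;12;9;15m🬲[38;2;13;10;16m[48;2;10;8;13m🬂[38;2;13;10;16m[48;2;10;8;13m🬂[38;2;13;10;16m[48;2;10;8;13m🬂[38;2;13;10;16m[48;2;10;8;13m🬂[38;2;13;10;16m[48;2;10;8;13m🬂[38;2;13;10;16m[48;2;10;8;13m🬂[38;2;11;9;14m[48;2;126;47;31m🬝[38;2;116;43;28m[48;2;194;105;87m🬝[0m
[38;2;97;35;23m[48;2;45;16;11m🬊[38;2;146;54;36m[48;2;92;34;22m🬊[38;2;143;53;35m[48;2;8;8;10m🬺[38;2;8;8;10m[48;2;152;56;37m🬂[38;2;8;8;10m[48;2;159;59;39m🬂[38;2;8;8;10m[48;2;157;58;39m🬂[38;2;8;8;10m[48;2;152;57;38m🬂[38;2;8;8;10m[48;2;143;54;36m🬂[38;2;196;108;91m[48;2;133;49;33m🬋[38;2;238;148;131m[48;2;120;47;33m🬀[0m
</frame>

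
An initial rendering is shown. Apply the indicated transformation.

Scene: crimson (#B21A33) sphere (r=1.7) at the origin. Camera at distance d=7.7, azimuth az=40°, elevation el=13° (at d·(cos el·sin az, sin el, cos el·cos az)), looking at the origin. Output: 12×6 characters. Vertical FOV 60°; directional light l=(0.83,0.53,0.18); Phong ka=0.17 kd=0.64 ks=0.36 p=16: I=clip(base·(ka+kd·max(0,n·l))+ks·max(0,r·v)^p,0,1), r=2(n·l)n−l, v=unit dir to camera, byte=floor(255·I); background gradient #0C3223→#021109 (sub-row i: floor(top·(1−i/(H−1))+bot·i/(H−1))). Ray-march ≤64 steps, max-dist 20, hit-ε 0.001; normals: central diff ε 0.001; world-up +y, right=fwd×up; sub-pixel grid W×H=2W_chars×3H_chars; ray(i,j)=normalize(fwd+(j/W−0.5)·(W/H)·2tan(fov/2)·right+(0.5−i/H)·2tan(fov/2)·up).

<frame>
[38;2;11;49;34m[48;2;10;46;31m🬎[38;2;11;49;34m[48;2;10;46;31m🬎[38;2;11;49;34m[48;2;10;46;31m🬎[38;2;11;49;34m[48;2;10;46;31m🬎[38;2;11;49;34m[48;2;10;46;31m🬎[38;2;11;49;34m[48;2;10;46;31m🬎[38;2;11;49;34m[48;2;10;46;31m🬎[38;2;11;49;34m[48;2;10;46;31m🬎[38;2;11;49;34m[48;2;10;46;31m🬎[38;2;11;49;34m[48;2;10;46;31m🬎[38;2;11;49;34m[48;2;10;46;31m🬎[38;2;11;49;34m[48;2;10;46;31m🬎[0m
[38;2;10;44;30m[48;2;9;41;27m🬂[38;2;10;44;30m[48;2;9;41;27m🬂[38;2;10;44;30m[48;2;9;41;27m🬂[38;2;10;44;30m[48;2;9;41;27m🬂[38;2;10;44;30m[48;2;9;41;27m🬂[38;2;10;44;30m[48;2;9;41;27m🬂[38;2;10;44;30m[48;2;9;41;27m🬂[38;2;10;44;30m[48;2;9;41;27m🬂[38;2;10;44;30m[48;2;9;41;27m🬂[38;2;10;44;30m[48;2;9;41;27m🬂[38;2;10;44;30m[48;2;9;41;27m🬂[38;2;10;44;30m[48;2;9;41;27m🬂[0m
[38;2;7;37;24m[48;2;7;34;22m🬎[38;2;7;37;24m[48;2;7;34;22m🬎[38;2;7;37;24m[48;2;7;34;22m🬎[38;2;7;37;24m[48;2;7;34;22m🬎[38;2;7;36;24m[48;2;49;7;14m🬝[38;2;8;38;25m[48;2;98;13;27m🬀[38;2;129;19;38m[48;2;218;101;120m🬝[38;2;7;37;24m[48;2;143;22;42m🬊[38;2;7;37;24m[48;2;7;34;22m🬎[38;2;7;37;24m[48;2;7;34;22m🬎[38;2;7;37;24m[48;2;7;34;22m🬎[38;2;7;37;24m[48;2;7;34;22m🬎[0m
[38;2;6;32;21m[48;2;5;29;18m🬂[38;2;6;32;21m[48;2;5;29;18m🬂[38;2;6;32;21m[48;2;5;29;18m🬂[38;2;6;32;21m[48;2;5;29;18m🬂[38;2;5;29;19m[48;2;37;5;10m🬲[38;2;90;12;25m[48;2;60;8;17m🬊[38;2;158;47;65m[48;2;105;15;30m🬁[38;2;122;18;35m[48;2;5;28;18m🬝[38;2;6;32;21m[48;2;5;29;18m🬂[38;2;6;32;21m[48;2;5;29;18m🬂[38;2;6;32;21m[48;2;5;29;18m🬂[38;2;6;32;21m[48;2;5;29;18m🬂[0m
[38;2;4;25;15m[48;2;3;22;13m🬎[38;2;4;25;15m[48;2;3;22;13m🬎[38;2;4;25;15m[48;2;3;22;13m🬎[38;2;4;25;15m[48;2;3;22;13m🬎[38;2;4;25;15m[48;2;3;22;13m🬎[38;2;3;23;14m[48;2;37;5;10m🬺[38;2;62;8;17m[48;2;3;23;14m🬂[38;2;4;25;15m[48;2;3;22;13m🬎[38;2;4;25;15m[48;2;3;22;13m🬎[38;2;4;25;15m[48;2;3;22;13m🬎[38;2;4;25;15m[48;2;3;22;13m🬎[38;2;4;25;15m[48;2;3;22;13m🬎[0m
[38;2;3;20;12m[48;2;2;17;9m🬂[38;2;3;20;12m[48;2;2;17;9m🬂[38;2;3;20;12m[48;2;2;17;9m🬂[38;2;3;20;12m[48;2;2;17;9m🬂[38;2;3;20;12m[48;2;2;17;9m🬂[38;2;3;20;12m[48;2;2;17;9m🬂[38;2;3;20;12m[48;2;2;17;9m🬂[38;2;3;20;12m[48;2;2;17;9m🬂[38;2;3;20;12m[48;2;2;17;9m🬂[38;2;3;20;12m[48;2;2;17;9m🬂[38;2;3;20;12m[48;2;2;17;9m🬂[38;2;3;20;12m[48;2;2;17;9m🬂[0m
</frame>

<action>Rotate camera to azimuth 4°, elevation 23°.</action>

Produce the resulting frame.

<frame>
[38;2;11;49;34m[48;2;10;46;31m🬎[38;2;11;49;34m[48;2;10;46;31m🬎[38;2;11;49;34m[48;2;10;46;31m🬎[38;2;11;49;34m[48;2;10;46;31m🬎[38;2;11;49;34m[48;2;10;46;31m🬎[38;2;11;49;34m[48;2;10;46;31m🬎[38;2;11;49;34m[48;2;10;46;31m🬎[38;2;11;49;34m[48;2;10;46;31m🬎[38;2;11;49;34m[48;2;10;46;31m🬎[38;2;11;49;34m[48;2;10;46;31m🬎[38;2;11;49;34m[48;2;10;46;31m🬎[38;2;11;49;34m[48;2;10;46;31m🬎[0m
[38;2;10;44;30m[48;2;9;41;27m🬂[38;2;10;44;30m[48;2;9;41;27m🬂[38;2;10;44;30m[48;2;9;41;27m🬂[38;2;10;44;30m[48;2;9;41;27m🬂[38;2;10;44;30m[48;2;9;41;27m🬂[38;2;10;44;30m[48;2;9;41;27m🬂[38;2;10;44;30m[48;2;9;41;27m🬂[38;2;10;44;30m[48;2;9;41;27m🬂[38;2;10;44;30m[48;2;9;41;27m🬂[38;2;10;44;30m[48;2;9;41;27m🬂[38;2;10;44;30m[48;2;9;41;27m🬂[38;2;10;44;30m[48;2;9;41;27m🬂[0m
[38;2;7;37;24m[48;2;7;34;22m🬎[38;2;7;37;24m[48;2;7;34;22m🬎[38;2;7;37;24m[48;2;7;34;22m🬎[38;2;7;37;24m[48;2;7;34;22m🬎[38;2;7;36;24m[48;2;30;4;8m🬝[38;2;8;38;25m[48;2;56;8;16m🬀[38;2;92;13;26m[48;2;119;22;38m▌[38;2;39;33;28m[48;2;174;60;79m🬎[38;2;7;37;24m[48;2;7;34;22m🬎[38;2;7;37;24m[48;2;7;34;22m🬎[38;2;7;37;24m[48;2;7;34;22m🬎[38;2;7;37;24m[48;2;7;34;22m🬎[0m
[38;2;6;32;21m[48;2;5;29;18m🬂[38;2;6;32;21m[48;2;5;29;18m🬂[38;2;6;32;21m[48;2;5;29;18m🬂[38;2;6;32;21m[48;2;5;29;18m🬂[38;2;5;29;19m[48;2;30;4;8m🬲[38;2;30;4;8m[48;2;50;7;14m🬲[38;2;88;13;25m[48;2;63;8;17m🬊[38;2;116;20;36m[48;2;5;28;18m🬝[38;2;6;32;21m[48;2;5;29;18m🬂[38;2;6;32;21m[48;2;5;29;18m🬂[38;2;6;32;21m[48;2;5;29;18m🬂[38;2;6;32;21m[48;2;5;29;18m🬂[0m
[38;2;4;25;15m[48;2;3;22;13m🬎[38;2;4;25;15m[48;2;3;22;13m🬎[38;2;4;25;15m[48;2;3;22;13m🬎[38;2;4;25;15m[48;2;3;22;13m🬎[38;2;4;25;15m[48;2;3;22;13m🬎[38;2;3;23;14m[48;2;30;4;8m🬺[38;2;39;5;11m[48;2;3;23;14m🬂[38;2;4;25;15m[48;2;3;22;13m🬎[38;2;4;25;15m[48;2;3;22;13m🬎[38;2;4;25;15m[48;2;3;22;13m🬎[38;2;4;25;15m[48;2;3;22;13m🬎[38;2;4;25;15m[48;2;3;22;13m🬎[0m
[38;2;3;20;12m[48;2;2;17;9m🬂[38;2;3;20;12m[48;2;2;17;9m🬂[38;2;3;20;12m[48;2;2;17;9m🬂[38;2;3;20;12m[48;2;2;17;9m🬂[38;2;3;20;12m[48;2;2;17;9m🬂[38;2;3;20;12m[48;2;2;17;9m🬂[38;2;3;20;12m[48;2;2;17;9m🬂[38;2;3;20;12m[48;2;2;17;9m🬂[38;2;3;20;12m[48;2;2;17;9m🬂[38;2;3;20;12m[48;2;2;17;9m🬂[38;2;3;20;12m[48;2;2;17;9m🬂[38;2;3;20;12m[48;2;2;17;9m🬂[0m
</frame>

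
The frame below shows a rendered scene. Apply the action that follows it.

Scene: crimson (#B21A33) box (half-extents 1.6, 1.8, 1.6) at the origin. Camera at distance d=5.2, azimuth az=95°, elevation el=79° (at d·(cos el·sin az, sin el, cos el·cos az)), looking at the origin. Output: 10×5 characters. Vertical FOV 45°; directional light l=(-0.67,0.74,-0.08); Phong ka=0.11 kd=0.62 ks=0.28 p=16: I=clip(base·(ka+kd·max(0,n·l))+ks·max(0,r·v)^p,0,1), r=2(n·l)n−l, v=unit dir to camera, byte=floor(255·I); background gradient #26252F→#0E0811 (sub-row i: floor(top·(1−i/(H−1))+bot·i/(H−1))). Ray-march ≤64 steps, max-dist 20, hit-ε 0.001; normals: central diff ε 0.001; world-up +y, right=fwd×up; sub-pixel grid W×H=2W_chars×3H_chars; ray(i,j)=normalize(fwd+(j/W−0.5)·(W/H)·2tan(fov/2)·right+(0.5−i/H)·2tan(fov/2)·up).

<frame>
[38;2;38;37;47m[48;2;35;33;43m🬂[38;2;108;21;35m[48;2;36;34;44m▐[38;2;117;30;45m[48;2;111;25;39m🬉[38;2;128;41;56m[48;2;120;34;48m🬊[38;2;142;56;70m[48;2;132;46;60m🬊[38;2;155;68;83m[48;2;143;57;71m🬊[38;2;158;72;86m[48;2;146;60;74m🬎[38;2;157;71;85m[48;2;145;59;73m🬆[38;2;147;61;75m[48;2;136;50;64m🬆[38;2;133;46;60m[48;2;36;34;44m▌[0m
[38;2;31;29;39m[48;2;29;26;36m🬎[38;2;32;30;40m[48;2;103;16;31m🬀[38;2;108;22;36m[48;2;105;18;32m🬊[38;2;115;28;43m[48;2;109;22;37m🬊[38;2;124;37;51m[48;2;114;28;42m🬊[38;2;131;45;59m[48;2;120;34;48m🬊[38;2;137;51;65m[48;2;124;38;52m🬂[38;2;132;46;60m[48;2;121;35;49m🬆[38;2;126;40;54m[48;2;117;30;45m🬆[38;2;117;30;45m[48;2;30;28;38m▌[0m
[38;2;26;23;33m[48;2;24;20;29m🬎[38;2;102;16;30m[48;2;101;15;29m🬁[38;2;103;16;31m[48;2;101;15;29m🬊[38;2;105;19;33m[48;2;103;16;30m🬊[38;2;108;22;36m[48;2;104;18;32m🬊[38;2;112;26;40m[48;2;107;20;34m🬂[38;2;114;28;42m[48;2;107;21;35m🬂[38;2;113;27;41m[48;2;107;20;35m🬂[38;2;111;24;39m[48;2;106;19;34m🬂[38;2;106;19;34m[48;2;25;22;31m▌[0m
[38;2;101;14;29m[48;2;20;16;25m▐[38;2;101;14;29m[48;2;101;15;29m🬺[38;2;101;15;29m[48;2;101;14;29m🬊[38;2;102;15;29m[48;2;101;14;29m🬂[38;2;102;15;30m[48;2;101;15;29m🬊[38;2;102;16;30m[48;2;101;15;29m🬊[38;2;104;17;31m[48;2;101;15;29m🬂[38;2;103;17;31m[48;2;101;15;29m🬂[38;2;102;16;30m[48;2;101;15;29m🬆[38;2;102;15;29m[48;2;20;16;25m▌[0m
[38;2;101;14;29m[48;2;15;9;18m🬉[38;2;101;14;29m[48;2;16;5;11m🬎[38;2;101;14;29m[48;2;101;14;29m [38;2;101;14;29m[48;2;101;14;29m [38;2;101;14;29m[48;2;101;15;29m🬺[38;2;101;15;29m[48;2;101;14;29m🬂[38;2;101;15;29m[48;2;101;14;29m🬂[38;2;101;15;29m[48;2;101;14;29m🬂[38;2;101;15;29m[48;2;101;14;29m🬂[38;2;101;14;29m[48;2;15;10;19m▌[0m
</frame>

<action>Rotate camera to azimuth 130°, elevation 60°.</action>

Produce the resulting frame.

<frame>
[38;2;38;37;47m[48;2;35;33;43m🬂[38;2;37;36;46m[48;2;101;14;29m🬆[38;2;38;37;47m[48;2;101;14;29m🬀[38;2;101;15;29m[48;2;102;15;29m🬝[38;2;102;15;29m[48;2;103;16;31m🬕[38;2;104;18;32m[48;2;107;21;35m🬕[38;2;108;22;36m[48;2;113;27;41m🬆[38;2;116;29;43m[48;2;124;37;51m🬆[38;2;38;37;47m[48;2;130;44;58m🬁[38;2;37;36;46m[48;2;141;55;69m🬊[0m
[38;2;101;14;29m[48;2;101;14;29m [38;2;101;14;29m[48;2;101;14;29m [38;2;101;14;29m[48;2;101;15;29m▌[38;2;101;15;29m[48;2;102;15;30m🬕[38;2;103;16;30m[48;2;104;18;32m▌[38;2;107;21;35m[48;2;111;24;38m▌[38;2;117;30;44m[48;2;124;37;52m🬕[38;2;130;44;58m[48;2;140;54;68m🬕[38;2;144;57;71m[48;2;154;67;81m🬆[38;2;157;71;85m[48;2;29;26;36m🬝[0m
[38;2;25;21;31m[48;2;19;2;5m🬺[38;2;101;14;29m[48;2;20;8;13m🬊[38;2;101;14;29m[48;2;101;15;29m▌[38;2;101;15;29m[48;2;102;16;30m▌[38;2;103;17;31m[48;2;105;19;33m▌[38;2;109;22;36m[48;2;113;27;41m▌[38;2;127;41;55m[48;2;119;33;47m▐[38;2;145;58;73m[48;2;136;49;63m▐[38;2;157;70;85m[48;2;24;20;29m🬝[38;2;167;81;95m[48;2;25;21;31m🬀[0m
[38;2;22;18;27m[48;2;19;15;24m🬂[38;2;22;18;27m[48;2;19;15;24m🬂[38;2;19;9;16m[48;2;101;15;29m🬺[38;2;101;15;29m[48;2;19;2;5m🬬[38;2;104;18;32m[48;2;102;16;30m▐[38;2;110;24;38m[48;2;107;20;35m▐[38;2;123;37;51m[48;2;116;30;44m🬉[38;2;133;47;61m[48;2;19;14;23m🬝[38;2;22;18;27m[48;2;19;15;24m🬂[38;2;22;18;27m[48;2;19;15;24m🬂[0m
[38;2;17;12;21m[48;2;14;9;18m🬂[38;2;17;12;21m[48;2;14;9;18m🬂[38;2;17;12;21m[48;2;14;9;18m🬂[38;2;15;9;18m[48;2;19;2;5m🬺[38;2;102;16;30m[48;2;17;3;8m🬂[38;2;105;19;33m[48;2;19;2;5m🬬[38;2;110;24;38m[48;2;21;6;12m🬕[38;2;17;12;21m[48;2;14;9;18m🬂[38;2;17;12;21m[48;2;14;9;18m🬂[38;2;17;12;21m[48;2;14;9;18m🬂[0m
</frame>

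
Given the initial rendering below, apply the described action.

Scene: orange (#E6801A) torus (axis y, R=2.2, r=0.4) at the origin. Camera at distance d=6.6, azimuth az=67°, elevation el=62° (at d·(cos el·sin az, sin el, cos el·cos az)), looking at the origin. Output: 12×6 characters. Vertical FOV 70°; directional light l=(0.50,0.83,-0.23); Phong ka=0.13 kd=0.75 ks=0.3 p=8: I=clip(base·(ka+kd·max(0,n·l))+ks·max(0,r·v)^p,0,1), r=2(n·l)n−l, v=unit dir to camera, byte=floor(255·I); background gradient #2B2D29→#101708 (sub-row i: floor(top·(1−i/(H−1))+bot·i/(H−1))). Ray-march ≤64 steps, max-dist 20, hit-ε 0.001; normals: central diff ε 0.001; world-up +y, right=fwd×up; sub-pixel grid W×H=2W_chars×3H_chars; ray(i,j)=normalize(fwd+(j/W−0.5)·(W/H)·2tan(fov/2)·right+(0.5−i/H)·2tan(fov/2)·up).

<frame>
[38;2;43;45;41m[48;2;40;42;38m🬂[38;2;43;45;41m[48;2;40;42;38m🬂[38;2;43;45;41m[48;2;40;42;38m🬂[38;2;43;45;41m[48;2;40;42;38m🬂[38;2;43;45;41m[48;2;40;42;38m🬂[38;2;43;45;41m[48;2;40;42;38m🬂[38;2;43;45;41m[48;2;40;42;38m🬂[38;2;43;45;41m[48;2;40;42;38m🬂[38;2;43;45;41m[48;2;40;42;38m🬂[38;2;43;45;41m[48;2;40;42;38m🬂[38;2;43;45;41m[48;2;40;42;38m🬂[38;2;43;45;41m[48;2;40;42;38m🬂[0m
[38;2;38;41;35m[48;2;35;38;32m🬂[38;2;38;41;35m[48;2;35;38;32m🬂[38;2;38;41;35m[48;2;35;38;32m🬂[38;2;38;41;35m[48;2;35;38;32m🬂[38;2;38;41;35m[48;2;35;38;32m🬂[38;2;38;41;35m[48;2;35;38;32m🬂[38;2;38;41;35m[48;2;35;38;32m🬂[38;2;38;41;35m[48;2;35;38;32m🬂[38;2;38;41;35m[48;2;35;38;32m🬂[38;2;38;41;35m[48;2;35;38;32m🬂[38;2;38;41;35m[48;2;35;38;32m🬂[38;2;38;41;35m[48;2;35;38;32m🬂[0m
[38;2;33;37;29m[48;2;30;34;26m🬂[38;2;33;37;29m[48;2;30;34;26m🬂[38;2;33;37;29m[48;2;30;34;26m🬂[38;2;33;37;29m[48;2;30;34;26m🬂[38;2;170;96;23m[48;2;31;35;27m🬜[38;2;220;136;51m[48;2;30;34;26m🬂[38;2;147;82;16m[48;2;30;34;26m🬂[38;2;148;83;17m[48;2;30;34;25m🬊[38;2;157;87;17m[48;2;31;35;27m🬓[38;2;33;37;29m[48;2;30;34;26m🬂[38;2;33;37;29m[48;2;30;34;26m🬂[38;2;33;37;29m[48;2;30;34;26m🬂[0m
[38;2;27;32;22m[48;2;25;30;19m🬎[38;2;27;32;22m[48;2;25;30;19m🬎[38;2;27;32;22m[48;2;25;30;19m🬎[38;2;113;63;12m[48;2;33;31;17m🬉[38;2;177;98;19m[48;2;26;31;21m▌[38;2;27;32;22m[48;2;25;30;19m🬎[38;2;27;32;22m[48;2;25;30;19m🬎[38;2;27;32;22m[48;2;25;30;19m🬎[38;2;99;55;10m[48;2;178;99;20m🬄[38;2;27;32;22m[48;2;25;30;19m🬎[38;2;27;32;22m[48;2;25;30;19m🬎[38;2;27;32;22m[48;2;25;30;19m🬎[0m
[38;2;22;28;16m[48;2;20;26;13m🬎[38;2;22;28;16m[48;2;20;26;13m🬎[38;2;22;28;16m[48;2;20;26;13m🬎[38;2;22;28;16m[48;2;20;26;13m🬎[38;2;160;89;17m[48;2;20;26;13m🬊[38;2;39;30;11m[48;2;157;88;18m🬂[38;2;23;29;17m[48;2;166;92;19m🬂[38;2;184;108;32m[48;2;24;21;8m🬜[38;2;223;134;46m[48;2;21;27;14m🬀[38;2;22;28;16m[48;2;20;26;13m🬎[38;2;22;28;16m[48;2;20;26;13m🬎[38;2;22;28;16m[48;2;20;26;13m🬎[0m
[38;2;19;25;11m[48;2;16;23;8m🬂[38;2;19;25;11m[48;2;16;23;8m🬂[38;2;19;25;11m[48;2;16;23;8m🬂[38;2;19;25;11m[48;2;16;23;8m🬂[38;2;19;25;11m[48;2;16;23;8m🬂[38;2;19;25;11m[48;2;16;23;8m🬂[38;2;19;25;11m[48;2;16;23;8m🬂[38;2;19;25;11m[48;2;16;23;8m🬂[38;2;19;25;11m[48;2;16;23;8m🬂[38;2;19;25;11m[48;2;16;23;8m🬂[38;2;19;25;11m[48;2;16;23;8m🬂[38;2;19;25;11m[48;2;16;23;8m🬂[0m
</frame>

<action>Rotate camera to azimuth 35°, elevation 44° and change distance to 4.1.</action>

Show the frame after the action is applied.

<frame>
[38;2;43;45;41m[48;2;40;42;38m🬂[38;2;43;45;41m[48;2;40;42;38m🬂[38;2;43;45;41m[48;2;40;42;38m🬂[38;2;43;45;41m[48;2;40;42;38m🬂[38;2;43;45;41m[48;2;40;42;38m🬂[38;2;43;45;41m[48;2;40;42;38m🬂[38;2;43;45;41m[48;2;40;42;38m🬂[38;2;43;45;41m[48;2;40;42;38m🬂[38;2;43;45;41m[48;2;40;42;38m🬂[38;2;43;45;41m[48;2;40;42;38m🬂[38;2;43;45;41m[48;2;40;42;38m🬂[38;2;43;45;41m[48;2;40;42;38m🬂[0m
[38;2;38;41;35m[48;2;35;38;32m🬂[38;2;38;41;35m[48;2;35;38;32m🬂[38;2;38;41;35m[48;2;35;38;32m🬂[38;2;38;41;35m[48;2;35;38;32m🬂[38;2;36;39;33m[48;2;156;87;17m🬝[38;2;37;40;34m[48;2;185;106;27m🬎[38;2;37;40;34m[48;2;172;100;29m🬎[38;2;37;40;34m[48;2;171;95;20m🬎[38;2;38;41;35m[48;2;35;38;32m🬂[38;2;38;41;35m[48;2;35;38;32m🬂[38;2;38;41;35m[48;2;35;38;32m🬂[38;2;38;41;35m[48;2;35;38;32m🬂[0m
[38;2;33;37;29m[48;2;30;34;26m🬂[38;2;33;37;29m[48;2;30;34;26m🬂[38;2;31;35;27m[48;2;192;107;21m🬝[38;2;79;53;21m[48;2;196;112;26m🬟[38;2;220;140;60m[48;2;56;39;17m🬂[38;2;103;57;11m[48;2;30;34;26m🬂[38;2;44;24;4m[48;2;30;34;26m🬂[38;2;69;38;7m[48;2;33;28;17m🬁[38;2;136;76;15m[48;2;36;24;9m🬂[38;2;38;34;22m[48;2;140;78;16m🬙[38;2;33;37;29m[48;2;30;34;26m🬂[38;2;33;37;29m[48;2;30;34;26m🬂[0m
[38;2;27;32;22m[48;2;25;30;19m🬎[38;2;34;32;18m[48;2;107;60;12m🬝[38;2;172;95;19m[48;2;193;107;21m▌[38;2;144;80;15m[48;2;26;31;21m▌[38;2;27;32;22m[48;2;25;30;19m🬎[38;2;27;32;22m[48;2;25;30;19m🬎[38;2;27;32;22m[48;2;25;30;19m🬎[38;2;27;32;22m[48;2;25;30;19m🬎[38;2;27;32;22m[48;2;25;30;19m🬎[38;2;29;16;3m[48;2;100;55;10m▌[38;2;28;33;23m[48;2;186;105;24m🬁[38;2;27;32;22m[48;2;25;30;19m🬎[0m
[38;2;22;28;16m[48;2;20;26;13m🬎[38;2;92;50;10m[48;2;21;27;14m🬉[38;2;172;95;19m[48;2;139;77;15m🬨[38;2;23;29;17m[48;2;168;93;18m🬁[38;2;157;87;17m[48;2;22;28;15m🬏[38;2;22;28;16m[48;2;20;26;13m🬎[38;2;22;28;16m[48;2;20;26;13m🬎[38;2;22;28;16m[48;2;20;26;13m🬎[38;2;32;29;13m[48;2;127;70;14m🬎[38;2;108;60;11m[48;2;198;122;45m🬆[38;2;202;119;35m[48;2;20;26;13m🬝[38;2;22;28;16m[48;2;20;26;13m🬎[0m
[38;2;19;25;11m[48;2;16;23;8m🬂[38;2;19;25;11m[48;2;16;23;8m🬂[38;2;108;60;11m[48;2;16;23;8m🬊[38;2;156;86;17m[48;2;108;60;12m🬎[38;2;171;95;19m[48;2;150;83;16m🬎[38;2;154;86;17m[48;2;173;97;22m🬂[38;2;141;78;15m[48;2;183;107;31m🬂[38;2;149;82;16m[48;2;201;124;46m🬂[38;2;231;152;72m[48;2;174;99;24m🬍[38;2;198;120;42m[48;2;16;23;8m🬝[38;2;177;98;20m[48;2;17;23;9m🬀[38;2;19;25;11m[48;2;16;23;8m🬂[0m
</frame>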